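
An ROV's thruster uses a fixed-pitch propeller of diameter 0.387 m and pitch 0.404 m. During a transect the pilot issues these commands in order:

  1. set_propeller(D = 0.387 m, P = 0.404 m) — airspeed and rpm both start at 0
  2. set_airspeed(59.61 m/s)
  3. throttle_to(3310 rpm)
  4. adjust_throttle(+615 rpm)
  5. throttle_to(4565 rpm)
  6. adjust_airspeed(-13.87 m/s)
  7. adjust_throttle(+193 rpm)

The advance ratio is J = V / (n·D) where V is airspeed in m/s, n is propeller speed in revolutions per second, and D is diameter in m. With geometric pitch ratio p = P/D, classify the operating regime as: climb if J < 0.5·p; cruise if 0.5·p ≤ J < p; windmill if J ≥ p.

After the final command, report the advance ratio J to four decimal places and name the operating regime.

J = 1.4904, regime = windmill

set_propeller: D = 0.387 m, P = 0.404 m (p = P/D = 1.043928); state ← (V=0, rpm=0)
set_airspeed(59.61): V ← 59.61 m/s
throttle_to(3310): rpm ← 3310
adjust_throttle(+615): rpm ← 3310 +615 = 3925
throttle_to(4565): rpm ← 4565
adjust_airspeed(-13.87): V ← 59.61 -13.87 = 45.74 m/s
adjust_throttle(+193): rpm ← 4565 +193 = 4758
final state: V = 45.74 m/s, rpm = 4758 → n = rpm/60 = 79.300000 rev/s
J = V / (n·D) = 45.74 / (79.300000 × 0.387) = 1.490431
regime bands: climb J<0.5220 | cruise [0.5220, 1.0439) | windmill J≥1.0439
J = 1.4904 → windmill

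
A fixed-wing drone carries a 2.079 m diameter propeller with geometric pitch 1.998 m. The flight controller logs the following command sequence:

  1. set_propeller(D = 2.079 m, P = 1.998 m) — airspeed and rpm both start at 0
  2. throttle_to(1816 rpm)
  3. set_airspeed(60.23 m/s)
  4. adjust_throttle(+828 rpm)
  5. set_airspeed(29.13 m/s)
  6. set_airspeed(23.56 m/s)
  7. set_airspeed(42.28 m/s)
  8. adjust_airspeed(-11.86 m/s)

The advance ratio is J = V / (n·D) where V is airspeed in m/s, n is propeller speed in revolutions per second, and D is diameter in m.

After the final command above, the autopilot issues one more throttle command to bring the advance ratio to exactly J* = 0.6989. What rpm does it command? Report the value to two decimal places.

set_propeller: D = 2.079 m, P = 1.998 m (p = P/D = 0.961039); state ← (V=0, rpm=0)
throttle_to(1816): rpm ← 1816
set_airspeed(60.23): V ← 60.23 m/s
adjust_throttle(+828): rpm ← 1816 +828 = 2644
set_airspeed(29.13): V ← 29.13 m/s
set_airspeed(23.56): V ← 23.56 m/s
set_airspeed(42.28): V ← 42.28 m/s
adjust_airspeed(-11.86): V ← 42.28 -11.86 = 30.42 m/s
final state: V = 30.42 m/s, rpm = 2644 → n = rpm/60 = 44.066667 rev/s
target J* = 0.6989; solve J* = V/(n·D) for n: n = V/(J*·D) = 30.42/(0.6989 × 2.079) = 20.935806 rev/s
rpm = 60·n = 1256.148344

rpm = 1256.15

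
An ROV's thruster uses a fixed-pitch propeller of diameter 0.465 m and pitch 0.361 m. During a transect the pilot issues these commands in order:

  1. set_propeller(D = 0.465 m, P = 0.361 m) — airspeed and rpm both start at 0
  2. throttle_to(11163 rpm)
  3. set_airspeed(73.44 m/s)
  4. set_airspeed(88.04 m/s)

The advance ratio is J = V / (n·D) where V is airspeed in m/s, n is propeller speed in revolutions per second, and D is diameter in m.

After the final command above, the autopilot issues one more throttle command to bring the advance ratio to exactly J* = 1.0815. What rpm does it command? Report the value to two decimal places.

set_propeller: D = 0.465 m, P = 0.361 m (p = P/D = 0.776344); state ← (V=0, rpm=0)
throttle_to(11163): rpm ← 11163
set_airspeed(73.44): V ← 73.44 m/s
set_airspeed(88.04): V ← 88.04 m/s
final state: V = 88.04 m/s, rpm = 11163 → n = rpm/60 = 186.050000 rev/s
target J* = 1.0815; solve J* = V/(n·D) for n: n = V/(J*·D) = 88.04/(1.0815 × 0.465) = 175.065495 rev/s
rpm = 60·n = 10503.929727

rpm = 10503.93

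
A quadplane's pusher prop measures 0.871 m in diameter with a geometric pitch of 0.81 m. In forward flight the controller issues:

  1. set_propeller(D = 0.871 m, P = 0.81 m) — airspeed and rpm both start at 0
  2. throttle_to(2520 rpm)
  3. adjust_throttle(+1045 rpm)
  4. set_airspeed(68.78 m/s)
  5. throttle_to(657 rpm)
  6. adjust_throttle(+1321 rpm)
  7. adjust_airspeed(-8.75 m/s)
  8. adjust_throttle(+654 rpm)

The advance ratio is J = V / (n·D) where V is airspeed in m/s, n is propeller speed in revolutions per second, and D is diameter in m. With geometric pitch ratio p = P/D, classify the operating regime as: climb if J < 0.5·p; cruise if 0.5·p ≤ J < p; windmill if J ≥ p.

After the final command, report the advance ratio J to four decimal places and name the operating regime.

set_propeller: D = 0.871 m, P = 0.81 m (p = P/D = 0.929966); state ← (V=0, rpm=0)
throttle_to(2520): rpm ← 2520
adjust_throttle(+1045): rpm ← 2520 +1045 = 3565
set_airspeed(68.78): V ← 68.78 m/s
throttle_to(657): rpm ← 657
adjust_throttle(+1321): rpm ← 657 +1321 = 1978
adjust_airspeed(-8.75): V ← 68.78 -8.75 = 60.03 m/s
adjust_throttle(+654): rpm ← 1978 +654 = 2632
final state: V = 60.03 m/s, rpm = 2632 → n = rpm/60 = 43.866667 rev/s
J = V / (n·D) = 60.03 / (43.866667 × 0.871) = 1.571142
regime bands: climb J<0.4650 | cruise [0.4650, 0.9300) | windmill J≥0.9300
J = 1.5711 → windmill

J = 1.5711, regime = windmill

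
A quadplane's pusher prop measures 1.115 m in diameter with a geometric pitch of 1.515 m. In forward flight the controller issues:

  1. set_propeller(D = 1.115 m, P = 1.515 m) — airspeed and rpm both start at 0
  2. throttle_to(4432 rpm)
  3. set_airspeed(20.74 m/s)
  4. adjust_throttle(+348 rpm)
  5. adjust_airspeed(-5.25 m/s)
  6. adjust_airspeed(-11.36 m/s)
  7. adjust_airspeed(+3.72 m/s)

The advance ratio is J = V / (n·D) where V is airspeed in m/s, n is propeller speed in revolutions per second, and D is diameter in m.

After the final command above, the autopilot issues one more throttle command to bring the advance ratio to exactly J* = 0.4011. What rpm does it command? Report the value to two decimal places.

rpm = 1053.16

set_propeller: D = 1.115 m, P = 1.515 m (p = P/D = 1.358744); state ← (V=0, rpm=0)
throttle_to(4432): rpm ← 4432
set_airspeed(20.74): V ← 20.74 m/s
adjust_throttle(+348): rpm ← 4432 +348 = 4780
adjust_airspeed(-5.25): V ← 20.74 -5.25 = 15.49 m/s
adjust_airspeed(-11.36): V ← 15.49 -11.36 = 4.13 m/s
adjust_airspeed(+3.72): V ← 4.13 +3.72 = 7.85 m/s
final state: V = 7.85 m/s, rpm = 4780 → n = rpm/60 = 79.666667 rev/s
target J* = 0.4011; solve J* = V/(n·D) for n: n = V/(J*·D) = 7.85/(0.4011 × 1.115) = 17.552627 rev/s
rpm = 60·n = 1053.157628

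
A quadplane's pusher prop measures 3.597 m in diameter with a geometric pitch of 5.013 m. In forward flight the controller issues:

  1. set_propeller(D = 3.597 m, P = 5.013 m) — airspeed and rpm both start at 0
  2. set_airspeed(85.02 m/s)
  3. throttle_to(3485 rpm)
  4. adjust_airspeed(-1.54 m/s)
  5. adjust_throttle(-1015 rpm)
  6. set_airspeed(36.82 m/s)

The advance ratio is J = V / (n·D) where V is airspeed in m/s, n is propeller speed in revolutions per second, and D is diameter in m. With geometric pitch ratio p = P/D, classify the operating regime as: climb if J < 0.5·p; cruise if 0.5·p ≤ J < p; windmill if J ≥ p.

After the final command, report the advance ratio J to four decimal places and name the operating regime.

set_propeller: D = 3.597 m, P = 5.013 m (p = P/D = 1.393661); state ← (V=0, rpm=0)
set_airspeed(85.02): V ← 85.02 m/s
throttle_to(3485): rpm ← 3485
adjust_airspeed(-1.54): V ← 85.02 -1.54 = 83.48 m/s
adjust_throttle(-1015): rpm ← 3485 -1015 = 2470
set_airspeed(36.82): V ← 36.82 m/s
final state: V = 36.82 m/s, rpm = 2470 → n = rpm/60 = 41.166667 rev/s
J = V / (n·D) = 36.82 / (41.166667 × 3.597) = 0.248655
regime bands: climb J<0.6968 | cruise [0.6968, 1.3937) | windmill J≥1.3937
J = 0.2487 → climb

J = 0.2487, regime = climb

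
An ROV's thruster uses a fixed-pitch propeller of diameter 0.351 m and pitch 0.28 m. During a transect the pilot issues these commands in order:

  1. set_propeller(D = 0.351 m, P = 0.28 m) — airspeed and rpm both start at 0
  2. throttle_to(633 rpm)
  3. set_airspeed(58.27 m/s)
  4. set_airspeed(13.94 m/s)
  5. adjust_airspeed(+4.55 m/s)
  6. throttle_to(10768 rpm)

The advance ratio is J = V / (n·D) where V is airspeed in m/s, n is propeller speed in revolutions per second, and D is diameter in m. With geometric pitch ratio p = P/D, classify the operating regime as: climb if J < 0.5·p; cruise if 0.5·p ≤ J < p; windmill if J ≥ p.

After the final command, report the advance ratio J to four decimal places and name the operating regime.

set_propeller: D = 0.351 m, P = 0.28 m (p = P/D = 0.797721); state ← (V=0, rpm=0)
throttle_to(633): rpm ← 633
set_airspeed(58.27): V ← 58.27 m/s
set_airspeed(13.94): V ← 13.94 m/s
adjust_airspeed(+4.55): V ← 13.94 +4.55 = 18.49 m/s
throttle_to(10768): rpm ← 10768
final state: V = 18.49 m/s, rpm = 10768 → n = rpm/60 = 179.466667 rev/s
J = V / (n·D) = 18.49 / (179.466667 × 0.351) = 0.293526
regime bands: climb J<0.3989 | cruise [0.3989, 0.7977) | windmill J≥0.7977
J = 0.2935 → climb

J = 0.2935, regime = climb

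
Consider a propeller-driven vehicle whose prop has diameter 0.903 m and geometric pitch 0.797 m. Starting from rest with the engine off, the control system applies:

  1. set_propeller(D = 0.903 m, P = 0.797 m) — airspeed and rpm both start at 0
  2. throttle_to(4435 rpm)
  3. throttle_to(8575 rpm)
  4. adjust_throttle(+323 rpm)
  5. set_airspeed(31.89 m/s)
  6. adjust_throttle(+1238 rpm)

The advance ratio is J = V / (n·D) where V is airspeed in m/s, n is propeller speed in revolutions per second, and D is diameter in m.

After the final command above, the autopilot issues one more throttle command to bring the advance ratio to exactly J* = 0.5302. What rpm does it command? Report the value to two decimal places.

rpm = 3996.49

set_propeller: D = 0.903 m, P = 0.797 m (p = P/D = 0.882614); state ← (V=0, rpm=0)
throttle_to(4435): rpm ← 4435
throttle_to(8575): rpm ← 8575
adjust_throttle(+323): rpm ← 8575 +323 = 8898
set_airspeed(31.89): V ← 31.89 m/s
adjust_throttle(+1238): rpm ← 8898 +1238 = 10136
final state: V = 31.89 m/s, rpm = 10136 → n = rpm/60 = 168.933333 rev/s
target J* = 0.5302; solve J* = V/(n·D) for n: n = V/(J*·D) = 31.89/(0.5302 × 0.903) = 66.608100 rev/s
rpm = 60·n = 3996.486000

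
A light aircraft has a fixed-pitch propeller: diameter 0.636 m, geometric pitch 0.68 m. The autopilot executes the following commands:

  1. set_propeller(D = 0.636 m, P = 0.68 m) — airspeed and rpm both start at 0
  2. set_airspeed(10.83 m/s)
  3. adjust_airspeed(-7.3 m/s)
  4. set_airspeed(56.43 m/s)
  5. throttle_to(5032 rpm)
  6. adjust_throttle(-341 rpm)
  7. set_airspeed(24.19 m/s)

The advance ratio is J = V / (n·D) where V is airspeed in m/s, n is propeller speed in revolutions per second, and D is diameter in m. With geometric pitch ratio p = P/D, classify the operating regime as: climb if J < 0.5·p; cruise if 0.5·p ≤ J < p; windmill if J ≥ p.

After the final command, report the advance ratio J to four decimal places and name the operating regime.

J = 0.4865, regime = climb

set_propeller: D = 0.636 m, P = 0.68 m (p = P/D = 1.069182); state ← (V=0, rpm=0)
set_airspeed(10.83): V ← 10.83 m/s
adjust_airspeed(-7.3): V ← 10.83 -7.3 = 3.53 m/s
set_airspeed(56.43): V ← 56.43 m/s
throttle_to(5032): rpm ← 5032
adjust_throttle(-341): rpm ← 5032 -341 = 4691
set_airspeed(24.19): V ← 24.19 m/s
final state: V = 24.19 m/s, rpm = 4691 → n = rpm/60 = 78.183333 rev/s
J = V / (n·D) = 24.19 / (78.183333 × 0.636) = 0.486480
regime bands: climb J<0.5346 | cruise [0.5346, 1.0692) | windmill J≥1.0692
J = 0.4865 → climb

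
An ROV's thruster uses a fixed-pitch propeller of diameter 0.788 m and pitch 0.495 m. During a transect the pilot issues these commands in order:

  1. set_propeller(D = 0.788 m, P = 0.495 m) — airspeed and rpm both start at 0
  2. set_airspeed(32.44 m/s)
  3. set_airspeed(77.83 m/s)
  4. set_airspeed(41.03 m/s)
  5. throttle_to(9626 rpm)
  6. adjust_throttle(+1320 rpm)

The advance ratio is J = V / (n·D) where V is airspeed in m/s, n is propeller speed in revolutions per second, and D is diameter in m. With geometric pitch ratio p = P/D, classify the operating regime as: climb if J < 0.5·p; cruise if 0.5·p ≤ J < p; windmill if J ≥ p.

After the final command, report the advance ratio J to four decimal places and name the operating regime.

set_propeller: D = 0.788 m, P = 0.495 m (p = P/D = 0.628173); state ← (V=0, rpm=0)
set_airspeed(32.44): V ← 32.44 m/s
set_airspeed(77.83): V ← 77.83 m/s
set_airspeed(41.03): V ← 41.03 m/s
throttle_to(9626): rpm ← 9626
adjust_throttle(+1320): rpm ← 9626 +1320 = 10946
final state: V = 41.03 m/s, rpm = 10946 → n = rpm/60 = 182.433333 rev/s
J = V / (n·D) = 41.03 / (182.433333 × 0.788) = 0.285411
regime bands: climb J<0.3141 | cruise [0.3141, 0.6282) | windmill J≥0.6282
J = 0.2854 → climb

J = 0.2854, regime = climb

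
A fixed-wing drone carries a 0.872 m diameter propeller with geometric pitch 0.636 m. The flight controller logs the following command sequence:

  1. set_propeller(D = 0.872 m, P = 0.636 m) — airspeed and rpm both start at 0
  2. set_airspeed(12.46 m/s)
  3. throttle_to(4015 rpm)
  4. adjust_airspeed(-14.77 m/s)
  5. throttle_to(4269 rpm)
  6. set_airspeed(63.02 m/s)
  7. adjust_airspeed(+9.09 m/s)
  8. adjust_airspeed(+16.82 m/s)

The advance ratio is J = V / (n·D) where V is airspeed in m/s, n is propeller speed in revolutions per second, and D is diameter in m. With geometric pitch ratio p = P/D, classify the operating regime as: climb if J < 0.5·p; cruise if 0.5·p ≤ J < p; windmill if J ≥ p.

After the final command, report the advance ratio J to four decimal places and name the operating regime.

J = 1.4334, regime = windmill

set_propeller: D = 0.872 m, P = 0.636 m (p = P/D = 0.729358); state ← (V=0, rpm=0)
set_airspeed(12.46): V ← 12.46 m/s
throttle_to(4015): rpm ← 4015
adjust_airspeed(-14.77): V ← 12.46 -14.77 = -2.31 m/s
throttle_to(4269): rpm ← 4269
set_airspeed(63.02): V ← 63.02 m/s
adjust_airspeed(+9.09): V ← 63.02 +9.09 = 72.11 m/s
adjust_airspeed(+16.82): V ← 72.11 +16.82 = 88.93 m/s
final state: V = 88.93 m/s, rpm = 4269 → n = rpm/60 = 71.150000 rev/s
J = V / (n·D) = 88.93 / (71.150000 × 0.872) = 1.433365
regime bands: climb J<0.3647 | cruise [0.3647, 0.7294) | windmill J≥0.7294
J = 1.4334 → windmill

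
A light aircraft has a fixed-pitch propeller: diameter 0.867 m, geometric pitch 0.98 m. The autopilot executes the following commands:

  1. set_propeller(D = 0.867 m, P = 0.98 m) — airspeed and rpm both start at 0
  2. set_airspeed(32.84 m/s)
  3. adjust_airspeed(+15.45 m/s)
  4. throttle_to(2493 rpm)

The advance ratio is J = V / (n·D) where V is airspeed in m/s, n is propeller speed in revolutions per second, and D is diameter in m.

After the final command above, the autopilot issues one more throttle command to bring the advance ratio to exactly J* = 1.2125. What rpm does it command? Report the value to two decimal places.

rpm = 2756.18

set_propeller: D = 0.867 m, P = 0.98 m (p = P/D = 1.130334); state ← (V=0, rpm=0)
set_airspeed(32.84): V ← 32.84 m/s
adjust_airspeed(+15.45): V ← 32.84 +15.45 = 48.29 m/s
throttle_to(2493): rpm ← 2493
final state: V = 48.29 m/s, rpm = 2493 → n = rpm/60 = 41.550000 rev/s
target J* = 1.2125; solve J* = V/(n·D) for n: n = V/(J*·D) = 48.29/(1.2125 × 0.867) = 45.936337 rev/s
rpm = 60·n = 2756.180216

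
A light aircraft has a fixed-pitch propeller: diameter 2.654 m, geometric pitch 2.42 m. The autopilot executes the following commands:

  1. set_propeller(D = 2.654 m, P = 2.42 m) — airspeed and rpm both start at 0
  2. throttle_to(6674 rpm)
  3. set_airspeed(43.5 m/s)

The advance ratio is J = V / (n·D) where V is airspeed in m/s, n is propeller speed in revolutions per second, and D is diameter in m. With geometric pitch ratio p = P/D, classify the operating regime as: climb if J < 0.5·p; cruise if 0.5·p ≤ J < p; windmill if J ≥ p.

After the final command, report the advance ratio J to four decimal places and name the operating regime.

set_propeller: D = 2.654 m, P = 2.42 m (p = P/D = 0.911831); state ← (V=0, rpm=0)
throttle_to(6674): rpm ← 6674
set_airspeed(43.5): V ← 43.5 m/s
final state: V = 43.5 m/s, rpm = 6674 → n = rpm/60 = 111.233333 rev/s
J = V / (n·D) = 43.5 / (111.233333 × 2.654) = 0.147351
regime bands: climb J<0.4559 | cruise [0.4559, 0.9118) | windmill J≥0.9118
J = 0.1474 → climb

J = 0.1474, regime = climb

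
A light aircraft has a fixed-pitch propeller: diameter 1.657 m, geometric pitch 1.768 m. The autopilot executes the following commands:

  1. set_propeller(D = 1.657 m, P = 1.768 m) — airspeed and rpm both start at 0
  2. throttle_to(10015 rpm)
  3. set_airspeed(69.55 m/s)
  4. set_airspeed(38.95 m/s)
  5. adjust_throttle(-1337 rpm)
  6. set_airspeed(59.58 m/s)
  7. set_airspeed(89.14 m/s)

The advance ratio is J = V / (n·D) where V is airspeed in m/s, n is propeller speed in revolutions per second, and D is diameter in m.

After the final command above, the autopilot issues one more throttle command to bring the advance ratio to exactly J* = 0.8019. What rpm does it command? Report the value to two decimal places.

set_propeller: D = 1.657 m, P = 1.768 m (p = P/D = 1.066989); state ← (V=0, rpm=0)
throttle_to(10015): rpm ← 10015
set_airspeed(69.55): V ← 69.55 m/s
set_airspeed(38.95): V ← 38.95 m/s
adjust_throttle(-1337): rpm ← 10015 -1337 = 8678
set_airspeed(59.58): V ← 59.58 m/s
set_airspeed(89.14): V ← 89.14 m/s
final state: V = 89.14 m/s, rpm = 8678 → n = rpm/60 = 144.633333 rev/s
target J* = 0.8019; solve J* = V/(n·D) for n: n = V/(J*·D) = 89.14/(0.8019 × 1.657) = 67.085693 rev/s
rpm = 60·n = 4025.141556

rpm = 4025.14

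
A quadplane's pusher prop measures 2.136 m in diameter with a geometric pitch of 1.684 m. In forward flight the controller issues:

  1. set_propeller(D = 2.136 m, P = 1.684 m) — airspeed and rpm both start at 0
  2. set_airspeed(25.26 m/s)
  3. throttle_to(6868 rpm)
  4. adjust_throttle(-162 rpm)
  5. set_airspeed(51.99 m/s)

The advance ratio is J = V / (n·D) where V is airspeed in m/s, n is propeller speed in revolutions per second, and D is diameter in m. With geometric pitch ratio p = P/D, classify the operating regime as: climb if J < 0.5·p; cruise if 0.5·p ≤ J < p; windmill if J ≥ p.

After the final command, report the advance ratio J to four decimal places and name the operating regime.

set_propeller: D = 2.136 m, P = 1.684 m (p = P/D = 0.788390); state ← (V=0, rpm=0)
set_airspeed(25.26): V ← 25.26 m/s
throttle_to(6868): rpm ← 6868
adjust_throttle(-162): rpm ← 6868 -162 = 6706
set_airspeed(51.99): V ← 51.99 m/s
final state: V = 51.99 m/s, rpm = 6706 → n = rpm/60 = 111.766667 rev/s
J = V / (n·D) = 51.99 / (111.766667 × 2.136) = 0.217774
regime bands: climb J<0.3942 | cruise [0.3942, 0.7884) | windmill J≥0.7884
J = 0.2178 → climb

J = 0.2178, regime = climb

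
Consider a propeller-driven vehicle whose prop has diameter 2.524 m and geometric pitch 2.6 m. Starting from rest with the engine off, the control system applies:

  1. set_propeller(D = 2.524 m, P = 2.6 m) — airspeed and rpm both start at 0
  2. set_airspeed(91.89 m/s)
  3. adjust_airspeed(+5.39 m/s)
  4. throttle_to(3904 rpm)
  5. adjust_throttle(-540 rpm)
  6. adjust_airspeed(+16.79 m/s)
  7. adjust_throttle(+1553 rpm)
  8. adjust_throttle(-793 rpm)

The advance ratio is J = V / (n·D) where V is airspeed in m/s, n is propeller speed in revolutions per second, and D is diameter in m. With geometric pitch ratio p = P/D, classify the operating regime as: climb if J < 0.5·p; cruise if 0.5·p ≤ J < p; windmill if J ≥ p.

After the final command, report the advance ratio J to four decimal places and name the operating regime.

set_propeller: D = 2.524 m, P = 2.6 m (p = P/D = 1.030111); state ← (V=0, rpm=0)
set_airspeed(91.89): V ← 91.89 m/s
adjust_airspeed(+5.39): V ← 91.89 +5.39 = 97.28 m/s
throttle_to(3904): rpm ← 3904
adjust_throttle(-540): rpm ← 3904 -540 = 3364
adjust_airspeed(+16.79): V ← 97.28 +16.79 = 114.07 m/s
adjust_throttle(+1553): rpm ← 3364 +1553 = 4917
adjust_throttle(-793): rpm ← 4917 -793 = 4124
final state: V = 114.07 m/s, rpm = 4124 → n = rpm/60 = 68.733333 rev/s
J = V / (n·D) = 114.07 / (68.733333 × 2.524) = 0.657529
regime bands: climb J<0.5151 | cruise [0.5151, 1.0301) | windmill J≥1.0301
J = 0.6575 → cruise

J = 0.6575, regime = cruise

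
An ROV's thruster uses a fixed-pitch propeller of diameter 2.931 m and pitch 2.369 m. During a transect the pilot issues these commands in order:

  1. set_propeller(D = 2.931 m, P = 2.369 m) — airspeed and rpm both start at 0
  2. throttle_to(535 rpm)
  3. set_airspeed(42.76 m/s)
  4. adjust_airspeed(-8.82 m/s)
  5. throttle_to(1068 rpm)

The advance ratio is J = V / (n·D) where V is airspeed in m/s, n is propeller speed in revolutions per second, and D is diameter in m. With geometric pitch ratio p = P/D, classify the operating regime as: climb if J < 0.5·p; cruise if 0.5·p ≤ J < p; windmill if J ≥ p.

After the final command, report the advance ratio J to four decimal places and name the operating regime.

J = 0.6505, regime = cruise

set_propeller: D = 2.931 m, P = 2.369 m (p = P/D = 0.808257); state ← (V=0, rpm=0)
throttle_to(535): rpm ← 535
set_airspeed(42.76): V ← 42.76 m/s
adjust_airspeed(-8.82): V ← 42.76 -8.82 = 33.94 m/s
throttle_to(1068): rpm ← 1068
final state: V = 33.94 m/s, rpm = 1068 → n = rpm/60 = 17.800000 rev/s
J = V / (n·D) = 33.94 / (17.800000 × 2.931) = 0.650543
regime bands: climb J<0.4041 | cruise [0.4041, 0.8083) | windmill J≥0.8083
J = 0.6505 → cruise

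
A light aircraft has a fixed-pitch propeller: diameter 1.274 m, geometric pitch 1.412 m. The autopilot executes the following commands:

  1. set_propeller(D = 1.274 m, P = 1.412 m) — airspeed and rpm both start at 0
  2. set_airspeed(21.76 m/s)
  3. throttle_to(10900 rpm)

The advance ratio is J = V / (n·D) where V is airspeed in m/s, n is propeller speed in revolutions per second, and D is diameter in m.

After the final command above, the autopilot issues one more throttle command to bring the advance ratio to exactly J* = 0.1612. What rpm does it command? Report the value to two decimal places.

set_propeller: D = 1.274 m, P = 1.412 m (p = P/D = 1.108320); state ← (V=0, rpm=0)
set_airspeed(21.76): V ← 21.76 m/s
throttle_to(10900): rpm ← 10900
final state: V = 21.76 m/s, rpm = 10900 → n = rpm/60 = 181.666667 rev/s
target J* = 0.1612; solve J* = V/(n·D) for n: n = V/(J*·D) = 21.76/(0.1612 × 1.274) = 105.955725 rev/s
rpm = 60·n = 6357.343472

rpm = 6357.34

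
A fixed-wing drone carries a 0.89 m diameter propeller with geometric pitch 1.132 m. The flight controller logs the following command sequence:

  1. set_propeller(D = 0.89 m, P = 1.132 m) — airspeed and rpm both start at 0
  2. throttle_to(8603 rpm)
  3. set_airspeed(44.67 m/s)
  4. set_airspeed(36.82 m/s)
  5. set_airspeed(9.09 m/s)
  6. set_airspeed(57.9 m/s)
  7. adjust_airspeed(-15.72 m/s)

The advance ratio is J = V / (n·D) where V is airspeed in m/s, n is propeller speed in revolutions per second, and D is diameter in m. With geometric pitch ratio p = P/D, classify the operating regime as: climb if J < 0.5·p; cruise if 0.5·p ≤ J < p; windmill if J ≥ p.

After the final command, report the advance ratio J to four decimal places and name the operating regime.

J = 0.3305, regime = climb

set_propeller: D = 0.89 m, P = 1.132 m (p = P/D = 1.271910); state ← (V=0, rpm=0)
throttle_to(8603): rpm ← 8603
set_airspeed(44.67): V ← 44.67 m/s
set_airspeed(36.82): V ← 36.82 m/s
set_airspeed(9.09): V ← 9.09 m/s
set_airspeed(57.9): V ← 57.9 m/s
adjust_airspeed(-15.72): V ← 57.9 -15.72 = 42.18 m/s
final state: V = 42.18 m/s, rpm = 8603 → n = rpm/60 = 143.383333 rev/s
J = V / (n·D) = 42.18 / (143.383333 × 0.89) = 0.330535
regime bands: climb J<0.6360 | cruise [0.6360, 1.2719) | windmill J≥1.2719
J = 0.3305 → climb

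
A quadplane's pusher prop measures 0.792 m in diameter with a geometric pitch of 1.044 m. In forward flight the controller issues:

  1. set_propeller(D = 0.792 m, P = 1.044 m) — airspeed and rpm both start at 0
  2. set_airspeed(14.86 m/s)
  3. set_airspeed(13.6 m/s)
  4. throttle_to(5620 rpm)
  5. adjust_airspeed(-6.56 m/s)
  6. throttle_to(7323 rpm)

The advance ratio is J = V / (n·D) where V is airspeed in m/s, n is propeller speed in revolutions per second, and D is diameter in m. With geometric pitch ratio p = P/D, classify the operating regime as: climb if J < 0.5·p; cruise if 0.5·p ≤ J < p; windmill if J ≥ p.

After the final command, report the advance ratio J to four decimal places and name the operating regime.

set_propeller: D = 0.792 m, P = 1.044 m (p = P/D = 1.318182); state ← (V=0, rpm=0)
set_airspeed(14.86): V ← 14.86 m/s
set_airspeed(13.6): V ← 13.6 m/s
throttle_to(5620): rpm ← 5620
adjust_airspeed(-6.56): V ← 13.6 -6.56 = 7.04 m/s
throttle_to(7323): rpm ← 7323
final state: V = 7.04 m/s, rpm = 7323 → n = rpm/60 = 122.050000 rev/s
J = V / (n·D) = 7.04 / (122.050000 × 0.792) = 0.072830
regime bands: climb J<0.6591 | cruise [0.6591, 1.3182) | windmill J≥1.3182
J = 0.0728 → climb

J = 0.0728, regime = climb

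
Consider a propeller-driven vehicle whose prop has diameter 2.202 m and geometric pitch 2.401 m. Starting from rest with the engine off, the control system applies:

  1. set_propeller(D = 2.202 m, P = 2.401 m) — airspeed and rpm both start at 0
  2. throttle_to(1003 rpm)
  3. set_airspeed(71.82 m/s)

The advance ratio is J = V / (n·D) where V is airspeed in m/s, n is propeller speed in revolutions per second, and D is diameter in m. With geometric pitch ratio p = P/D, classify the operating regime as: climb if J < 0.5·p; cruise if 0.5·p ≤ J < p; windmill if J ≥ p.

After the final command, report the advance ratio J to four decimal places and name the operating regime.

J = 1.9511, regime = windmill

set_propeller: D = 2.202 m, P = 2.401 m (p = P/D = 1.090372); state ← (V=0, rpm=0)
throttle_to(1003): rpm ← 1003
set_airspeed(71.82): V ← 71.82 m/s
final state: V = 71.82 m/s, rpm = 1003 → n = rpm/60 = 16.716667 rev/s
J = V / (n·D) = 71.82 / (16.716667 × 2.202) = 1.951095
regime bands: climb J<0.5452 | cruise [0.5452, 1.0904) | windmill J≥1.0904
J = 1.9511 → windmill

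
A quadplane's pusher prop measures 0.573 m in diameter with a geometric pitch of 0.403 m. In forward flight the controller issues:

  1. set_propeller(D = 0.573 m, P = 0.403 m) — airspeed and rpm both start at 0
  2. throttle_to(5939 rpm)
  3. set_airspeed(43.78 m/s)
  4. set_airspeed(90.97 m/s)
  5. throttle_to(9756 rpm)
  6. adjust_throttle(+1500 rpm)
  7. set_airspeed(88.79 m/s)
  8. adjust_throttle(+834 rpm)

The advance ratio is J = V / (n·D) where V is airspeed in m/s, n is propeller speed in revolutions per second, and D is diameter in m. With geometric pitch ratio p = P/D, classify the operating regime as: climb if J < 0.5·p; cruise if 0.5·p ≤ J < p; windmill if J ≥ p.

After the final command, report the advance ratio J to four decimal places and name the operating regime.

set_propeller: D = 0.573 m, P = 0.403 m (p = P/D = 0.703316); state ← (V=0, rpm=0)
throttle_to(5939): rpm ← 5939
set_airspeed(43.78): V ← 43.78 m/s
set_airspeed(90.97): V ← 90.97 m/s
throttle_to(9756): rpm ← 9756
adjust_throttle(+1500): rpm ← 9756 +1500 = 11256
set_airspeed(88.79): V ← 88.79 m/s
adjust_throttle(+834): rpm ← 11256 +834 = 12090
final state: V = 88.79 m/s, rpm = 12090 → n = rpm/60 = 201.500000 rev/s
J = V / (n·D) = 88.79 / (201.500000 × 0.573) = 0.769014
regime bands: climb J<0.3517 | cruise [0.3517, 0.7033) | windmill J≥0.7033
J = 0.7690 → windmill

J = 0.7690, regime = windmill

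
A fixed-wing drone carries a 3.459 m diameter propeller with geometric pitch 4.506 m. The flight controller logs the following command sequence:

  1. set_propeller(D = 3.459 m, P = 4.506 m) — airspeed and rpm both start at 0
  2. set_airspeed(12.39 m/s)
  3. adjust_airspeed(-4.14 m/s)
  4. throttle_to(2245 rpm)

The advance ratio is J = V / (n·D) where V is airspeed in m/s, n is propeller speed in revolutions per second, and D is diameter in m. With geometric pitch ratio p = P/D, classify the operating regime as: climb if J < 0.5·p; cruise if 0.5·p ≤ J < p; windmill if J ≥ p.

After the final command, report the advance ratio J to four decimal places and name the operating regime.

set_propeller: D = 3.459 m, P = 4.506 m (p = P/D = 1.302689); state ← (V=0, rpm=0)
set_airspeed(12.39): V ← 12.39 m/s
adjust_airspeed(-4.14): V ← 12.39 -4.14 = 8.25 m/s
throttle_to(2245): rpm ← 2245
final state: V = 8.25 m/s, rpm = 2245 → n = rpm/60 = 37.416667 rev/s
J = V / (n·D) = 8.25 / (37.416667 × 3.459) = 0.063744
regime bands: climb J<0.6513 | cruise [0.6513, 1.3027) | windmill J≥1.3027
J = 0.0637 → climb

J = 0.0637, regime = climb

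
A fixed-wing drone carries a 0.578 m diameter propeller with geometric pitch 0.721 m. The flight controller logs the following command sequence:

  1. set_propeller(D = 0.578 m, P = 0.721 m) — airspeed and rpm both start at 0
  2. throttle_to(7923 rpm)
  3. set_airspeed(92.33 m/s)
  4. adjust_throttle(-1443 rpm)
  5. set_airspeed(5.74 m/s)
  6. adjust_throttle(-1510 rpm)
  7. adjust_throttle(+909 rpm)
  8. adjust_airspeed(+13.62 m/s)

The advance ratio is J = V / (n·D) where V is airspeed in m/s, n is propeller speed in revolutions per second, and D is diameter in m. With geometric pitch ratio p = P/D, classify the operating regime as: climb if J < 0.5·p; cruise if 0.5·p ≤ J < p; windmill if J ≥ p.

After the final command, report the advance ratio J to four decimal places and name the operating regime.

set_propeller: D = 0.578 m, P = 0.721 m (p = P/D = 1.247405); state ← (V=0, rpm=0)
throttle_to(7923): rpm ← 7923
set_airspeed(92.33): V ← 92.33 m/s
adjust_throttle(-1443): rpm ← 7923 -1443 = 6480
set_airspeed(5.74): V ← 5.74 m/s
adjust_throttle(-1510): rpm ← 6480 -1510 = 4970
adjust_throttle(+909): rpm ← 4970 +909 = 5879
adjust_airspeed(+13.62): V ← 5.74 +13.62 = 19.36 m/s
final state: V = 19.36 m/s, rpm = 5879 → n = rpm/60 = 97.983333 rev/s
J = V / (n·D) = 19.36 / (97.983333 × 0.578) = 0.341842
regime bands: climb J<0.6237 | cruise [0.6237, 1.2474) | windmill J≥1.2474
J = 0.3418 → climb

J = 0.3418, regime = climb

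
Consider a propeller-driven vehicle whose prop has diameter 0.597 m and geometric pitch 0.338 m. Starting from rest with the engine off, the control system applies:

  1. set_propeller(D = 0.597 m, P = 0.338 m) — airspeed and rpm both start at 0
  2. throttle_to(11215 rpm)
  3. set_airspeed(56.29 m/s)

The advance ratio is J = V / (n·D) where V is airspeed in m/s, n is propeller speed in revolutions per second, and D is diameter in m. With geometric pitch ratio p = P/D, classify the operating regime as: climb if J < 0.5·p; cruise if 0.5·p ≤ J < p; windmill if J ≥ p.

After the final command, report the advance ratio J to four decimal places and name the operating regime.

J = 0.5044, regime = cruise

set_propeller: D = 0.597 m, P = 0.338 m (p = P/D = 0.566164); state ← (V=0, rpm=0)
throttle_to(11215): rpm ← 11215
set_airspeed(56.29): V ← 56.29 m/s
final state: V = 56.29 m/s, rpm = 11215 → n = rpm/60 = 186.916667 rev/s
J = V / (n·D) = 56.29 / (186.916667 × 0.597) = 0.504439
regime bands: climb J<0.2831 | cruise [0.2831, 0.5662) | windmill J≥0.5662
J = 0.5044 → cruise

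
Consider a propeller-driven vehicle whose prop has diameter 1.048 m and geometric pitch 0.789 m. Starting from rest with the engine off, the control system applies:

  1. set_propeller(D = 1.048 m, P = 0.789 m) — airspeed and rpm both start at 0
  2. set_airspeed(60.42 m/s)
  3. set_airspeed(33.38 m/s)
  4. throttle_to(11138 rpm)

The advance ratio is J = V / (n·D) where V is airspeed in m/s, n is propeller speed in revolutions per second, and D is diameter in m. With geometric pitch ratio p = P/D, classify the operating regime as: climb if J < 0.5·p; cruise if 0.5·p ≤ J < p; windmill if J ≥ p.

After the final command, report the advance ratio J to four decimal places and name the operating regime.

J = 0.1716, regime = climb

set_propeller: D = 1.048 m, P = 0.789 m (p = P/D = 0.752863); state ← (V=0, rpm=0)
set_airspeed(60.42): V ← 60.42 m/s
set_airspeed(33.38): V ← 33.38 m/s
throttle_to(11138): rpm ← 11138
final state: V = 33.38 m/s, rpm = 11138 → n = rpm/60 = 185.633333 rev/s
J = V / (n·D) = 33.38 / (185.633333 × 1.048) = 0.171581
regime bands: climb J<0.3764 | cruise [0.3764, 0.7529) | windmill J≥0.7529
J = 0.1716 → climb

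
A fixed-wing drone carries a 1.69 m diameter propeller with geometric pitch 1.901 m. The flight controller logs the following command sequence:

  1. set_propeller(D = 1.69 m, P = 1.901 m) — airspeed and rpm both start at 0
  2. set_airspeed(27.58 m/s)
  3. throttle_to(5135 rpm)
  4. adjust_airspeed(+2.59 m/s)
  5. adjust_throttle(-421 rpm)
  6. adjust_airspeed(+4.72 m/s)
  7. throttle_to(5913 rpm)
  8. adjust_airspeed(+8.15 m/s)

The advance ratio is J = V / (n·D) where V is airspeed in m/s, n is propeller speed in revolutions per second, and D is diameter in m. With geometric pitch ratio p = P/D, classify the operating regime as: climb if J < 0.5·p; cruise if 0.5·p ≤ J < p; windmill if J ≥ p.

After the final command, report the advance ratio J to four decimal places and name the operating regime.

J = 0.2584, regime = climb

set_propeller: D = 1.69 m, P = 1.901 m (p = P/D = 1.124852); state ← (V=0, rpm=0)
set_airspeed(27.58): V ← 27.58 m/s
throttle_to(5135): rpm ← 5135
adjust_airspeed(+2.59): V ← 27.58 +2.59 = 30.17 m/s
adjust_throttle(-421): rpm ← 5135 -421 = 4714
adjust_airspeed(+4.72): V ← 30.17 +4.72 = 34.89 m/s
throttle_to(5913): rpm ← 5913
adjust_airspeed(+8.15): V ← 34.89 +8.15 = 43.04 m/s
final state: V = 43.04 m/s, rpm = 5913 → n = rpm/60 = 98.550000 rev/s
J = V / (n·D) = 43.04 / (98.550000 × 1.69) = 0.258422
regime bands: climb J<0.5624 | cruise [0.5624, 1.1249) | windmill J≥1.1249
J = 0.2584 → climb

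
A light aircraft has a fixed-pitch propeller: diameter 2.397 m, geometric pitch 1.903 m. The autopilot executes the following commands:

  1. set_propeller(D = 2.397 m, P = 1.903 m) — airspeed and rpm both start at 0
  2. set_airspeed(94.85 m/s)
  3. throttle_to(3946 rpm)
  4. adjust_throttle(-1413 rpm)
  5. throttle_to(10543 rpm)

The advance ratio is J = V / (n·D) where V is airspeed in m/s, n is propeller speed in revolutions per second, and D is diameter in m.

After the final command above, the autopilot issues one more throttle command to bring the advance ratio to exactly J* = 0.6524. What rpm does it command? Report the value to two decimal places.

set_propeller: D = 2.397 m, P = 1.903 m (p = P/D = 0.793909); state ← (V=0, rpm=0)
set_airspeed(94.85): V ← 94.85 m/s
throttle_to(3946): rpm ← 3946
adjust_throttle(-1413): rpm ← 3946 -1413 = 2533
throttle_to(10543): rpm ← 10543
final state: V = 94.85 m/s, rpm = 10543 → n = rpm/60 = 175.716667 rev/s
target J* = 0.6524; solve J* = V/(n·D) for n: n = V/(J*·D) = 94.85/(0.6524 × 2.397) = 60.653428 rev/s
rpm = 60·n = 3639.205659

rpm = 3639.21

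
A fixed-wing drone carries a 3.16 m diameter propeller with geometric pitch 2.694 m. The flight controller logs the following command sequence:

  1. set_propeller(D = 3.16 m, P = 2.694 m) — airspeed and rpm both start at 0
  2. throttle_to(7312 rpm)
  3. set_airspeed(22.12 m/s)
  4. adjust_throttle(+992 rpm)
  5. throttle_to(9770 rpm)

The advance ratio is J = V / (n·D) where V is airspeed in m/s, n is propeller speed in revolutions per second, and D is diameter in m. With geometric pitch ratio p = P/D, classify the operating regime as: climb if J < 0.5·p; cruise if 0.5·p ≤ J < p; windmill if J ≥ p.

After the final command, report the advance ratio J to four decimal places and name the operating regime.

J = 0.0430, regime = climb

set_propeller: D = 3.16 m, P = 2.694 m (p = P/D = 0.852532); state ← (V=0, rpm=0)
throttle_to(7312): rpm ← 7312
set_airspeed(22.12): V ← 22.12 m/s
adjust_throttle(+992): rpm ← 7312 +992 = 8304
throttle_to(9770): rpm ← 9770
final state: V = 22.12 m/s, rpm = 9770 → n = rpm/60 = 162.833333 rev/s
J = V / (n·D) = 22.12 / (162.833333 × 3.16) = 0.042989
regime bands: climb J<0.4263 | cruise [0.4263, 0.8525) | windmill J≥0.8525
J = 0.0430 → climb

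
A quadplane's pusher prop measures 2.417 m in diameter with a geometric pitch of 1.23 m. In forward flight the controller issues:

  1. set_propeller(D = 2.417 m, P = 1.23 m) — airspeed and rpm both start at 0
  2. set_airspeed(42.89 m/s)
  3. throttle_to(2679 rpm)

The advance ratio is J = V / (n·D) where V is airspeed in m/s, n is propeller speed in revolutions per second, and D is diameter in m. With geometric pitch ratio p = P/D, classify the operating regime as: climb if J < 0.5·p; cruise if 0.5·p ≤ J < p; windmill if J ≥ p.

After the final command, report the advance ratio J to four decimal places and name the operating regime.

set_propeller: D = 2.417 m, P = 1.23 m (p = P/D = 0.508895); state ← (V=0, rpm=0)
set_airspeed(42.89): V ← 42.89 m/s
throttle_to(2679): rpm ← 2679
final state: V = 42.89 m/s, rpm = 2679 → n = rpm/60 = 44.650000 rev/s
J = V / (n·D) = 42.89 / (44.650000 × 2.417) = 0.397428
regime bands: climb J<0.2544 | cruise [0.2544, 0.5089) | windmill J≥0.5089
J = 0.3974 → cruise

J = 0.3974, regime = cruise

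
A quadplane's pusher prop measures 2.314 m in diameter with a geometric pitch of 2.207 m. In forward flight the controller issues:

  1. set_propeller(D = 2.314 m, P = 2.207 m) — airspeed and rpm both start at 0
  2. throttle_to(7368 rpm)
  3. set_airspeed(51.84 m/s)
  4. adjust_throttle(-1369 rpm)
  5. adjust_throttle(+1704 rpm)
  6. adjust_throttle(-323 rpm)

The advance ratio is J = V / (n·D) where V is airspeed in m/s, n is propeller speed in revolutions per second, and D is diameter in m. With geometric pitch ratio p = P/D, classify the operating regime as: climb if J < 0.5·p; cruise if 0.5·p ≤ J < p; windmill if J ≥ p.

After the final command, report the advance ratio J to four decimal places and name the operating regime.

J = 0.1821, regime = climb

set_propeller: D = 2.314 m, P = 2.207 m (p = P/D = 0.953760); state ← (V=0, rpm=0)
throttle_to(7368): rpm ← 7368
set_airspeed(51.84): V ← 51.84 m/s
adjust_throttle(-1369): rpm ← 7368 -1369 = 5999
adjust_throttle(+1704): rpm ← 5999 +1704 = 7703
adjust_throttle(-323): rpm ← 7703 -323 = 7380
final state: V = 51.84 m/s, rpm = 7380 → n = rpm/60 = 123.000000 rev/s
J = V / (n·D) = 51.84 / (123.000000 × 2.314) = 0.182136
regime bands: climb J<0.4769 | cruise [0.4769, 0.9538) | windmill J≥0.9538
J = 0.1821 → climb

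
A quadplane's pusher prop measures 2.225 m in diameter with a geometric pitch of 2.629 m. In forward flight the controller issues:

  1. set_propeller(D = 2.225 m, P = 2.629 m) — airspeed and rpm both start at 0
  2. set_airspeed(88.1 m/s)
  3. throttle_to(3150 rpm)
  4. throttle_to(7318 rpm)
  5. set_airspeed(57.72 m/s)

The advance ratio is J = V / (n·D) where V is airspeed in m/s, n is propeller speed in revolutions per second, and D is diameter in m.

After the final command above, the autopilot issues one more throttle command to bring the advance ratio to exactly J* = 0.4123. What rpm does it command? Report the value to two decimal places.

set_propeller: D = 2.225 m, P = 2.629 m (p = P/D = 1.181573); state ← (V=0, rpm=0)
set_airspeed(88.1): V ← 88.1 m/s
throttle_to(3150): rpm ← 3150
throttle_to(7318): rpm ← 7318
set_airspeed(57.72): V ← 57.72 m/s
final state: V = 57.72 m/s, rpm = 7318 → n = rpm/60 = 121.966667 rev/s
target J* = 0.4123; solve J* = V/(n·D) for n: n = V/(J*·D) = 57.72/(0.4123 × 2.225) = 62.919168 rev/s
rpm = 60·n = 3775.150090

rpm = 3775.15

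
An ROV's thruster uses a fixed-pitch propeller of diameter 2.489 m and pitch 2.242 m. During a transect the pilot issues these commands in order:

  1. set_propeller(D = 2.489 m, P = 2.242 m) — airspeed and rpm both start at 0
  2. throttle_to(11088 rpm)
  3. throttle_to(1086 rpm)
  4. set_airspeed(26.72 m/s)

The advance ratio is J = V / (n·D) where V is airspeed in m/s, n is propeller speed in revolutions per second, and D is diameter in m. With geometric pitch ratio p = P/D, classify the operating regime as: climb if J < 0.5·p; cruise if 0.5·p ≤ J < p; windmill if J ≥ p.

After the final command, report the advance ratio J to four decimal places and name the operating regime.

set_propeller: D = 2.489 m, P = 2.242 m (p = P/D = 0.900763); state ← (V=0, rpm=0)
throttle_to(11088): rpm ← 11088
throttle_to(1086): rpm ← 1086
set_airspeed(26.72): V ← 26.72 m/s
final state: V = 26.72 m/s, rpm = 1086 → n = rpm/60 = 18.100000 rev/s
J = V / (n·D) = 26.72 / (18.100000 × 2.489) = 0.593107
regime bands: climb J<0.4504 | cruise [0.4504, 0.9008) | windmill J≥0.9008
J = 0.5931 → cruise

J = 0.5931, regime = cruise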